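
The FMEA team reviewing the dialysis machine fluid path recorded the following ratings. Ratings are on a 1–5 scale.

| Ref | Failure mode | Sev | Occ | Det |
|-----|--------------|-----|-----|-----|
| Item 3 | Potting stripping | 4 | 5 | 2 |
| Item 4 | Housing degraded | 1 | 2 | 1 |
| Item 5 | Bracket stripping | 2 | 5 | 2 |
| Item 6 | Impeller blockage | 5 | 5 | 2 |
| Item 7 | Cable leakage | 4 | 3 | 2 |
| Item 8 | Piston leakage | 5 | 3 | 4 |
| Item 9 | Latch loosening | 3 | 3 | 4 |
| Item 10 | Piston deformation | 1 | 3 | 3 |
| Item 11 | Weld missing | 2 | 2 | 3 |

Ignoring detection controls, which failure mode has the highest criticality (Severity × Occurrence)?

Criticality = Severity × Occurrence:
  Item 3: 4 × 5 = 20
  Item 4: 1 × 2 = 2
  Item 5: 2 × 5 = 10
  Item 6: 5 × 5 = 25
  Item 7: 4 × 3 = 12
  Item 8: 5 × 3 = 15
  Item 9: 3 × 3 = 9
  Item 10: 1 × 3 = 3
  Item 11: 2 × 2 = 4
Highest criticality is 25 → Item 6.

Item 6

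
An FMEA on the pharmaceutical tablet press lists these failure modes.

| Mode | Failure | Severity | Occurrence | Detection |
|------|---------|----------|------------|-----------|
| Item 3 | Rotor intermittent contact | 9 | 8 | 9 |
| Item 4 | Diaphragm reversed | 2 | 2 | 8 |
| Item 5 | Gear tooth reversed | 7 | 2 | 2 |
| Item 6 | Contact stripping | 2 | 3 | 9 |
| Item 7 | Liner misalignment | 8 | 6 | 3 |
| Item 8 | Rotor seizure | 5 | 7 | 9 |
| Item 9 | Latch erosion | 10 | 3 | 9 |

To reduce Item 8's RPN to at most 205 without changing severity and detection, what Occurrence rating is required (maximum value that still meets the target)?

Item 8: S=5, O=7, D=9 → current RPN = 315.
Fixed product = 45. Need 45 × O ≤ 205, so O ≤ 205/45 = 4.56.
Maximum integer Occurrence rating = 4 (gives RPN 180; O=5 would give 225 > 205).

4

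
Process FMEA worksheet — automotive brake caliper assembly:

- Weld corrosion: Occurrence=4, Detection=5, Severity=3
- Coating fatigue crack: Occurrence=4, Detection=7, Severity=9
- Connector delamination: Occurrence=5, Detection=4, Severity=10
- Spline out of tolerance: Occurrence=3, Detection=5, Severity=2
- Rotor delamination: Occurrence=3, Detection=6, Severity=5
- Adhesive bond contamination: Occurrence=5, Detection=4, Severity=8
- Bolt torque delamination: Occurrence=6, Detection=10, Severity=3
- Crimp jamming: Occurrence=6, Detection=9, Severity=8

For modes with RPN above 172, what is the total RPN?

1064

RPN = Severity × Occurrence × Detection:
  Weld corrosion: 3 × 4 × 5 = 60
  Coating fatigue crack: 9 × 4 × 7 = 252
  Connector delamination: 10 × 5 × 4 = 200
  Spline out of tolerance: 2 × 3 × 5 = 30
  Rotor delamination: 5 × 3 × 6 = 90
  Adhesive bond contamination: 8 × 5 × 4 = 160
  Bolt torque delamination: 3 × 6 × 10 = 180
  Crimp jamming: 8 × 6 × 9 = 432
RPN > 172: Coating fatigue crack (252), Connector delamination (200), Bolt torque delamination (180), Crimp jamming (432).
Sum: 252 + 200 + 180 + 432 = 1064.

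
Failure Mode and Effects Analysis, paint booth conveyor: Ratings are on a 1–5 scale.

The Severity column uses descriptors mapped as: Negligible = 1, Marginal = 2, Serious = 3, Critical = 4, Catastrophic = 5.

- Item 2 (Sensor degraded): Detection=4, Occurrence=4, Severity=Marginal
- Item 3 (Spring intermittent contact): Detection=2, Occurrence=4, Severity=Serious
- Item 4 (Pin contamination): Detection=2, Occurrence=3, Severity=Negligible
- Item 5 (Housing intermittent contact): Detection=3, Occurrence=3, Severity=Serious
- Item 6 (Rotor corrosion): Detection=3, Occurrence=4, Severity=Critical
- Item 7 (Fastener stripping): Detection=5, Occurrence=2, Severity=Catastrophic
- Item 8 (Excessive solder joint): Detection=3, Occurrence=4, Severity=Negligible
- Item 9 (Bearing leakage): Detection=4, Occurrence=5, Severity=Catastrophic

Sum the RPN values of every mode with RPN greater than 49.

RPN = Severity × Occurrence × Detection:
  Item 2: 2 × 4 × 4 = 32
  Item 3: 3 × 4 × 2 = 24
  Item 4: 1 × 3 × 2 = 6
  Item 5: 3 × 3 × 3 = 27
  Item 6: 4 × 4 × 3 = 48
  Item 7: 5 × 2 × 5 = 50
  Item 8: 1 × 4 × 3 = 12
  Item 9: 5 × 5 × 4 = 100
RPN > 49: Item 7 (50), Item 9 (100).
Sum: 50 + 100 = 150.

150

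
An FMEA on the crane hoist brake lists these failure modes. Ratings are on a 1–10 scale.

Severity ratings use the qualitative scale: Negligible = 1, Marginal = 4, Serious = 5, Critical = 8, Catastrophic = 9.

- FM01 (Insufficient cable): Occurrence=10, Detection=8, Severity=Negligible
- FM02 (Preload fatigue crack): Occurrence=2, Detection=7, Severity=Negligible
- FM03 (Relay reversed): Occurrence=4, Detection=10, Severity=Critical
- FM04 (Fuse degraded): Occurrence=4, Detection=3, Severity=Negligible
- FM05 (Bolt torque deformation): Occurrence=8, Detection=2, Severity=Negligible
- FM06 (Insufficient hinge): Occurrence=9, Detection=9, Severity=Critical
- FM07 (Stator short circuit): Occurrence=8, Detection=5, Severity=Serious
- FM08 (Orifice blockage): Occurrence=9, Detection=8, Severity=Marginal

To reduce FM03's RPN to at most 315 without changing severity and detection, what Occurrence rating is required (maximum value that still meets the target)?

3

FM03: S=8, O=4, D=10 → current RPN = 320.
Fixed product = 80. Need 80 × O ≤ 315, so O ≤ 315/80 = 3.94.
Maximum integer Occurrence rating = 3 (gives RPN 240; O=4 would give 320 > 315).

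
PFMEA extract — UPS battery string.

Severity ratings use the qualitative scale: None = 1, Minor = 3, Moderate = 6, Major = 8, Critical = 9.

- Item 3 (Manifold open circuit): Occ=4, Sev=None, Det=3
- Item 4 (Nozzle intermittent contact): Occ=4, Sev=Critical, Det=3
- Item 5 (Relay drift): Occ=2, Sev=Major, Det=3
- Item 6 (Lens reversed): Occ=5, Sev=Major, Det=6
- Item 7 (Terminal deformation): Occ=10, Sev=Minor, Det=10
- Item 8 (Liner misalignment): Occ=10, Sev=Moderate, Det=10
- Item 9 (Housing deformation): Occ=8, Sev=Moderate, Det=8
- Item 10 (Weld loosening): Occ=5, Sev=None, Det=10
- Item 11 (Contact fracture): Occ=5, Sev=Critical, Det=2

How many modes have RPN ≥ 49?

RPN = Severity × Occurrence × Detection:
  Item 3: 1 × 4 × 3 = 12
  Item 4: 9 × 4 × 3 = 108
  Item 5: 8 × 2 × 3 = 48
  Item 6: 8 × 5 × 6 = 240
  Item 7: 3 × 10 × 10 = 300
  Item 8: 6 × 10 × 10 = 600
  Item 9: 6 × 8 × 8 = 384
  Item 10: 1 × 5 × 10 = 50
  Item 11: 9 × 5 × 2 = 90
Modes with RPN ≥ 49: Item 4 (108), Item 6 (240), Item 7 (300), Item 8 (600), Item 9 (384), Item 10 (50), Item 11 (90) → 7.

7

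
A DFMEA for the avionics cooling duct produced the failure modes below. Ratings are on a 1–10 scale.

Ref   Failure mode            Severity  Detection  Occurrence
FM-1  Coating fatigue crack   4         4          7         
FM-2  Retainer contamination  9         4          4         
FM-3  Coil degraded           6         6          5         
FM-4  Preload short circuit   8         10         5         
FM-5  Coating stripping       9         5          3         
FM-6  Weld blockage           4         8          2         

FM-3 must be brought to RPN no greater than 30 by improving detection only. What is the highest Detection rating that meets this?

1

FM-3: S=6, O=5, D=6 → current RPN = 180.
Fixed product = 30. Need 30 × D ≤ 30, so D ≤ 30/30 = 1.00.
Maximum integer Detection rating = 1 (gives RPN 30; D=2 would give 60 > 30).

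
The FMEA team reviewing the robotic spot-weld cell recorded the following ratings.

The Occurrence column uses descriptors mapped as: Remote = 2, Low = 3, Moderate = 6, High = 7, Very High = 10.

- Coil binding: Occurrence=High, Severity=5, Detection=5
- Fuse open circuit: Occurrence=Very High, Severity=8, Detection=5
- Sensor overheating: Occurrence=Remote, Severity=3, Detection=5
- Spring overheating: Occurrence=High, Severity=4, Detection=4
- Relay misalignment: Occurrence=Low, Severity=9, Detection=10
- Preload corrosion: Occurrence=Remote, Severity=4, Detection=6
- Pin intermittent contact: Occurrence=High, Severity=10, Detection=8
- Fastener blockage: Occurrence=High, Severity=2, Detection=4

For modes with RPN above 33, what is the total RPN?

1621

RPN = Severity × Occurrence × Detection:
  Coil binding: 5 × 7 × 5 = 175
  Fuse open circuit: 8 × 10 × 5 = 400
  Sensor overheating: 3 × 2 × 5 = 30
  Spring overheating: 4 × 7 × 4 = 112
  Relay misalignment: 9 × 3 × 10 = 270
  Preload corrosion: 4 × 2 × 6 = 48
  Pin intermittent contact: 10 × 7 × 8 = 560
  Fastener blockage: 2 × 7 × 4 = 56
RPN > 33: Coil binding (175), Fuse open circuit (400), Spring overheating (112), Relay misalignment (270), Preload corrosion (48), Pin intermittent contact (560), Fastener blockage (56).
Sum: 175 + 400 + 112 + 270 + 48 + 560 + 56 = 1621.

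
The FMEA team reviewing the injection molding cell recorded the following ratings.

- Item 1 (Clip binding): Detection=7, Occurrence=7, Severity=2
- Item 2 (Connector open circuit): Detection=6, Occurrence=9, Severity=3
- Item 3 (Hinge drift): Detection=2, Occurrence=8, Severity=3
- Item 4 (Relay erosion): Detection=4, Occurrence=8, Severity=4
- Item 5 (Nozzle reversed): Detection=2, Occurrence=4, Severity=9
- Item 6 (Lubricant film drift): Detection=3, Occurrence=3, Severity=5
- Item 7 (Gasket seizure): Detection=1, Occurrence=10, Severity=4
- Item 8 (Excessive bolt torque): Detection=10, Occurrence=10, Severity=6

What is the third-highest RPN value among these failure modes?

RPN = Severity × Occurrence × Detection:
  Item 1: 2 × 7 × 7 = 98
  Item 2: 3 × 9 × 6 = 162
  Item 3: 3 × 8 × 2 = 48
  Item 4: 4 × 8 × 4 = 128
  Item 5: 9 × 4 × 2 = 72
  Item 6: 5 × 3 × 3 = 45
  Item 7: 4 × 10 × 1 = 40
  Item 8: 6 × 10 × 10 = 600
Sorted descending: 600, 162, 128, 98, 72, 48, 45, 40.
The third-highest RPN is 128 (Item 4).

128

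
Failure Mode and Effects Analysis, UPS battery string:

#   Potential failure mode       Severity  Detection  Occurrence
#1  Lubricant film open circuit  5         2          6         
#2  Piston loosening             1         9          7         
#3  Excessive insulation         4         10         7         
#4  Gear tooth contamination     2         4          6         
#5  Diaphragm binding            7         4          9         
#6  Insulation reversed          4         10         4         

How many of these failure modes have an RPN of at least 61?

4

RPN = Severity × Occurrence × Detection:
  #1: 5 × 6 × 2 = 60
  #2: 1 × 7 × 9 = 63
  #3: 4 × 7 × 10 = 280
  #4: 2 × 6 × 4 = 48
  #5: 7 × 9 × 4 = 252
  #6: 4 × 4 × 10 = 160
Modes with RPN ≥ 61: #2 (63), #3 (280), #5 (252), #6 (160) → 4.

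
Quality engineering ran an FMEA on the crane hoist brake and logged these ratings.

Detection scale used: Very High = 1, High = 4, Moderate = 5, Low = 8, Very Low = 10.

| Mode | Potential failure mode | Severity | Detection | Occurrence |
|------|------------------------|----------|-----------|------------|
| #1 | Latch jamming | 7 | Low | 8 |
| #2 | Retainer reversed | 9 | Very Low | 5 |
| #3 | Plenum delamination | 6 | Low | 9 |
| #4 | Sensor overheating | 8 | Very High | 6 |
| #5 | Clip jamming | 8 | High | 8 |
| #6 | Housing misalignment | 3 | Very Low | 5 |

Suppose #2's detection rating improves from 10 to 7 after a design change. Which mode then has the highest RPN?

#1

RPN = Severity × Occurrence × Detection:
  #1: 7 × 8 × 8 = 448
  #2: 9 × 5 × 10 = 450
  #3: 6 × 9 × 8 = 432
  #4: 8 × 6 × 1 = 48
  #5: 8 × 8 × 4 = 256
  #6: 3 × 5 × 10 = 150
After action: #2 → 9 × 5 × 7 = 315.
Revised RPNs: #1=448, #3=432, #2=315, #5=256, #6=150, #4=48.
Highest is now #1 (448).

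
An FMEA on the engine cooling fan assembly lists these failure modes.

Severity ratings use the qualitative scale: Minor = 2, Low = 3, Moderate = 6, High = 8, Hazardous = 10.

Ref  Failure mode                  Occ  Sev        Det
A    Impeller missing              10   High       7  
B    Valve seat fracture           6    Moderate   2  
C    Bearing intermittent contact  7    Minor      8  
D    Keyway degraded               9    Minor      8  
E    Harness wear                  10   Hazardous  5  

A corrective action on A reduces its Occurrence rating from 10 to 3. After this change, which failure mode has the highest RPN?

RPN = Severity × Occurrence × Detection:
  A: 8 × 10 × 7 = 560
  B: 6 × 6 × 2 = 72
  C: 2 × 7 × 8 = 112
  D: 2 × 9 × 8 = 144
  E: 10 × 10 × 5 = 500
After action: A → 8 × 3 × 7 = 168.
Revised RPNs: E=500, A=168, D=144, C=112, B=72.
Highest is now E (500).

E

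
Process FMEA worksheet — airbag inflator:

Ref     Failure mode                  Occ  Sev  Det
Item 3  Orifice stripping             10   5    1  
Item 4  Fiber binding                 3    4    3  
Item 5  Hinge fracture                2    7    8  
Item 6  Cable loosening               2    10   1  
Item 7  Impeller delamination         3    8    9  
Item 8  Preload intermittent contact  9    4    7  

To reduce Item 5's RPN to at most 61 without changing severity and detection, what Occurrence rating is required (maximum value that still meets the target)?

Item 5: S=7, O=2, D=8 → current RPN = 112.
Fixed product = 56. Need 56 × O ≤ 61, so O ≤ 61/56 = 1.09.
Maximum integer Occurrence rating = 1 (gives RPN 56; O=2 would give 112 > 61).

1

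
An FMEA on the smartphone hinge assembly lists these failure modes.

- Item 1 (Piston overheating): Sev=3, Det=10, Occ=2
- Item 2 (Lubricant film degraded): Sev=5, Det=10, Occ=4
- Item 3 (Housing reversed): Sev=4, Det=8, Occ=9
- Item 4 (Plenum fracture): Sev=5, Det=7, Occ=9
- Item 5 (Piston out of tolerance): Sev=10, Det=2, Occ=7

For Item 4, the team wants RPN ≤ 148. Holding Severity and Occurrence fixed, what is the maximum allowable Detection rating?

3

Item 4: S=5, O=9, D=7 → current RPN = 315.
Fixed product = 45. Need 45 × D ≤ 148, so D ≤ 148/45 = 3.29.
Maximum integer Detection rating = 3 (gives RPN 135; D=4 would give 180 > 148).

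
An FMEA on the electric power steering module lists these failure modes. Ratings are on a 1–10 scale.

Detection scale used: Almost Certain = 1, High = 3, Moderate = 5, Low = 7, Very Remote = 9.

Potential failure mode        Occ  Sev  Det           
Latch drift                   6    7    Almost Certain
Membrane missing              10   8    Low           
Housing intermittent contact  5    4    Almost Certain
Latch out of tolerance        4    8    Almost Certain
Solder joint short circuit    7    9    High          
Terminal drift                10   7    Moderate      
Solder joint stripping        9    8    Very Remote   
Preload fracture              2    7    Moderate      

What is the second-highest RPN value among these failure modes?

RPN = Severity × Occurrence × Detection:
  Latch drift: 7 × 6 × 1 = 42
  Membrane missing: 8 × 10 × 7 = 560
  Housing intermittent contact: 4 × 5 × 1 = 20
  Latch out of tolerance: 8 × 4 × 1 = 32
  Solder joint short circuit: 9 × 7 × 3 = 189
  Terminal drift: 7 × 10 × 5 = 350
  Solder joint stripping: 8 × 9 × 9 = 648
  Preload fracture: 7 × 2 × 5 = 70
Sorted descending: 648, 560, 350, 189, 70, 42, 32, 20.
The second-highest RPN is 560 (Membrane missing).

560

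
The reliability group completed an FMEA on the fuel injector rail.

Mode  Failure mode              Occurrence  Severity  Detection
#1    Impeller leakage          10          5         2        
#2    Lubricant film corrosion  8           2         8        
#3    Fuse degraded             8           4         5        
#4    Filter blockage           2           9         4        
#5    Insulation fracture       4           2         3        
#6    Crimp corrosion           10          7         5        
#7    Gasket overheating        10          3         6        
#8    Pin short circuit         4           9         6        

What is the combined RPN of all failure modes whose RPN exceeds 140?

RPN = Severity × Occurrence × Detection:
  #1: 5 × 10 × 2 = 100
  #2: 2 × 8 × 8 = 128
  #3: 4 × 8 × 5 = 160
  #4: 9 × 2 × 4 = 72
  #5: 2 × 4 × 3 = 24
  #6: 7 × 10 × 5 = 350
  #7: 3 × 10 × 6 = 180
  #8: 9 × 4 × 6 = 216
RPN > 140: #3 (160), #6 (350), #7 (180), #8 (216).
Sum: 160 + 350 + 180 + 216 = 906.

906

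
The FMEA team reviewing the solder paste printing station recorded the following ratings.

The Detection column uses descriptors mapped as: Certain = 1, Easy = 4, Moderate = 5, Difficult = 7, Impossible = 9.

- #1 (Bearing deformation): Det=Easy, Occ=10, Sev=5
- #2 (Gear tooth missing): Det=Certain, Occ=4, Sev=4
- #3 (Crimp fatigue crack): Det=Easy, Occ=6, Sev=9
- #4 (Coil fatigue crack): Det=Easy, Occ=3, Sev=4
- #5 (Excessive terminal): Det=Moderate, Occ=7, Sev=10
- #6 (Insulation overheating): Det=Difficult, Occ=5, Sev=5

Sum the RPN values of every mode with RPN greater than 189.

RPN = Severity × Occurrence × Detection:
  #1: 5 × 10 × 4 = 200
  #2: 4 × 4 × 1 = 16
  #3: 9 × 6 × 4 = 216
  #4: 4 × 3 × 4 = 48
  #5: 10 × 7 × 5 = 350
  #6: 5 × 5 × 7 = 175
RPN > 189: #1 (200), #3 (216), #5 (350).
Sum: 200 + 216 + 350 = 766.

766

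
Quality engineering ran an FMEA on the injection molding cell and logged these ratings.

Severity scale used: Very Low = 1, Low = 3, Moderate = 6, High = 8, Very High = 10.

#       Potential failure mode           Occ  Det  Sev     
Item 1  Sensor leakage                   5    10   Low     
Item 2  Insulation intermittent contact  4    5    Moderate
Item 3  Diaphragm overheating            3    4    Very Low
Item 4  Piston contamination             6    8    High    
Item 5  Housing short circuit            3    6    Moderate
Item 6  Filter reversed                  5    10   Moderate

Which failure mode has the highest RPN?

RPN = Severity × Occurrence × Detection:
  Item 1: 3 × 5 × 10 = 150
  Item 2: 6 × 4 × 5 = 120
  Item 3: 1 × 3 × 4 = 12
  Item 4: 8 × 6 × 8 = 384
  Item 5: 6 × 3 × 6 = 108
  Item 6: 6 × 5 × 10 = 300
Highest RPN is 384 → Item 4.

Item 4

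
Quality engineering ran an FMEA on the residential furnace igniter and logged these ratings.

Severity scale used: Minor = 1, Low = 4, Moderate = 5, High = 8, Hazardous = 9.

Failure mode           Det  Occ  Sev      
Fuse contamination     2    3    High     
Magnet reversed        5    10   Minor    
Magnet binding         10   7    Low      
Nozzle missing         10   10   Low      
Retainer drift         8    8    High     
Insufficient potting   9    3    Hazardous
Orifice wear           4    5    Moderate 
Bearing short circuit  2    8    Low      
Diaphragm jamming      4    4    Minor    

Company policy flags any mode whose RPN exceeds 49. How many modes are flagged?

RPN = Severity × Occurrence × Detection:
  Fuse contamination: 8 × 3 × 2 = 48
  Magnet reversed: 1 × 10 × 5 = 50
  Magnet binding: 4 × 7 × 10 = 280
  Nozzle missing: 4 × 10 × 10 = 400
  Retainer drift: 8 × 8 × 8 = 512
  Insufficient potting: 9 × 3 × 9 = 243
  Orifice wear: 5 × 5 × 4 = 100
  Bearing short circuit: 4 × 8 × 2 = 64
  Diaphragm jamming: 1 × 4 × 4 = 16
Modes with RPN > 49: Magnet reversed (50), Magnet binding (280), Nozzle missing (400), Retainer drift (512), Insufficient potting (243), Orifice wear (100), Bearing short circuit (64) → 7.

7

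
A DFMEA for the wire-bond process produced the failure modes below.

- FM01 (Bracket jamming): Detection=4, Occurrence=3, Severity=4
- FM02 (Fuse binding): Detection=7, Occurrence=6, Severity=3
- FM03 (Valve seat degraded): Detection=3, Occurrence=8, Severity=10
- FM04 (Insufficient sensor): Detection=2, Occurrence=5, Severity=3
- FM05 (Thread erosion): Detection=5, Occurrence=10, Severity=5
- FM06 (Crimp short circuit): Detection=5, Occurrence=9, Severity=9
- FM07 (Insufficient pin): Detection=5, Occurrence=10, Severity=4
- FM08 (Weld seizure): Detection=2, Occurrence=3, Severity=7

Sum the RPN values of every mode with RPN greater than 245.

655

RPN = Severity × Occurrence × Detection:
  FM01: 4 × 3 × 4 = 48
  FM02: 3 × 6 × 7 = 126
  FM03: 10 × 8 × 3 = 240
  FM04: 3 × 5 × 2 = 30
  FM05: 5 × 10 × 5 = 250
  FM06: 9 × 9 × 5 = 405
  FM07: 4 × 10 × 5 = 200
  FM08: 7 × 3 × 2 = 42
RPN > 245: FM05 (250), FM06 (405).
Sum: 250 + 405 = 655.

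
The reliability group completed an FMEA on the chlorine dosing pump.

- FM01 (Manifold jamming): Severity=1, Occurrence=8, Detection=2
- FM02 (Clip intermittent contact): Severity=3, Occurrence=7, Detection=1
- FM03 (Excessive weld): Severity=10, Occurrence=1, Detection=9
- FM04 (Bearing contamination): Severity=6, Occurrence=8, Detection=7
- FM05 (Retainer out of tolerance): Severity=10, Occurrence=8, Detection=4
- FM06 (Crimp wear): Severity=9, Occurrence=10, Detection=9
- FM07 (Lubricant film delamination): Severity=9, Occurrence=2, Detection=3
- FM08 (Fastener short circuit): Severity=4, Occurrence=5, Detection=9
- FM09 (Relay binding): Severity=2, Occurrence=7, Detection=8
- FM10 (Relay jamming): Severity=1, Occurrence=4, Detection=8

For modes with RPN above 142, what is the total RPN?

RPN = Severity × Occurrence × Detection:
  FM01: 1 × 8 × 2 = 16
  FM02: 3 × 7 × 1 = 21
  FM03: 10 × 1 × 9 = 90
  FM04: 6 × 8 × 7 = 336
  FM05: 10 × 8 × 4 = 320
  FM06: 9 × 10 × 9 = 810
  FM07: 9 × 2 × 3 = 54
  FM08: 4 × 5 × 9 = 180
  FM09: 2 × 7 × 8 = 112
  FM10: 1 × 4 × 8 = 32
RPN > 142: FM04 (336), FM05 (320), FM06 (810), FM08 (180).
Sum: 336 + 320 + 810 + 180 = 1646.

1646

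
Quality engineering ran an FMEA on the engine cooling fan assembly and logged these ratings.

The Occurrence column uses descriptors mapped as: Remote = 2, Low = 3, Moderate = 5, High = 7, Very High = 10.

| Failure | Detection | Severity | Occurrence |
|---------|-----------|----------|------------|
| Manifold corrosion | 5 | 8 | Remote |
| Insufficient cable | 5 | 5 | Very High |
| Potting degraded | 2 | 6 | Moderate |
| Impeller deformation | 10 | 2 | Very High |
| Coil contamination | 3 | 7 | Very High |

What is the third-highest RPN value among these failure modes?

RPN = Severity × Occurrence × Detection:
  Manifold corrosion: 8 × 2 × 5 = 80
  Insufficient cable: 5 × 10 × 5 = 250
  Potting degraded: 6 × 5 × 2 = 60
  Impeller deformation: 2 × 10 × 10 = 200
  Coil contamination: 7 × 10 × 3 = 210
Sorted descending: 250, 210, 200, 80, 60.
The third-highest RPN is 200 (Impeller deformation).

200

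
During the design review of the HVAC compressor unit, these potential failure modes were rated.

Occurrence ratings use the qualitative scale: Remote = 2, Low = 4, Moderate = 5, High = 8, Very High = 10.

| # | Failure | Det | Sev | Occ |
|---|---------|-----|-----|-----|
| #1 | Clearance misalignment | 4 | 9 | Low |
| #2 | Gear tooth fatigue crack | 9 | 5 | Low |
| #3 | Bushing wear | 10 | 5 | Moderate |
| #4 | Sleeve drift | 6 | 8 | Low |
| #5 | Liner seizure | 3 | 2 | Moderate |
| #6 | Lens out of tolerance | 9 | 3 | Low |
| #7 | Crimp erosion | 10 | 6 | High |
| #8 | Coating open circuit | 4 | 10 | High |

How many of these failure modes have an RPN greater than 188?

4

RPN = Severity × Occurrence × Detection:
  #1: 9 × 4 × 4 = 144
  #2: 5 × 4 × 9 = 180
  #3: 5 × 5 × 10 = 250
  #4: 8 × 4 × 6 = 192
  #5: 2 × 5 × 3 = 30
  #6: 3 × 4 × 9 = 108
  #7: 6 × 8 × 10 = 480
  #8: 10 × 8 × 4 = 320
Modes with RPN > 188: #3 (250), #4 (192), #7 (480), #8 (320) → 4.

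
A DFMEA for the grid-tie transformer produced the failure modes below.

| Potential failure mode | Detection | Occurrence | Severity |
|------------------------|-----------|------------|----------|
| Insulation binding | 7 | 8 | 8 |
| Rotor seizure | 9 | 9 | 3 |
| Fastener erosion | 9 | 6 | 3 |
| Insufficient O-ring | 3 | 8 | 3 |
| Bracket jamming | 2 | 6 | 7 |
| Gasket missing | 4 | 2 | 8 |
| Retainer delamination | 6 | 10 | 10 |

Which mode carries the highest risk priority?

RPN = Severity × Occurrence × Detection:
  Insulation binding: 8 × 8 × 7 = 448
  Rotor seizure: 3 × 9 × 9 = 243
  Fastener erosion: 3 × 6 × 9 = 162
  Insufficient O-ring: 3 × 8 × 3 = 72
  Bracket jamming: 7 × 6 × 2 = 84
  Gasket missing: 8 × 2 × 4 = 64
  Retainer delamination: 10 × 10 × 6 = 600
Highest RPN is 600 → Retainer delamination.

Retainer delamination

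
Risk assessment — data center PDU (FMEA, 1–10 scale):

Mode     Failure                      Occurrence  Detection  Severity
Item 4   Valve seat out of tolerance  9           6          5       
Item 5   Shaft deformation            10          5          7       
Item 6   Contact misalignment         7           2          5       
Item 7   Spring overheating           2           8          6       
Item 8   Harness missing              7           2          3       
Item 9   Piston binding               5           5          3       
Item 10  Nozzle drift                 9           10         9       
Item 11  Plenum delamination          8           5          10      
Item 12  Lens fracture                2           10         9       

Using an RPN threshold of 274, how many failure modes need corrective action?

RPN = Severity × Occurrence × Detection:
  Item 4: 5 × 9 × 6 = 270
  Item 5: 7 × 10 × 5 = 350
  Item 6: 5 × 7 × 2 = 70
  Item 7: 6 × 2 × 8 = 96
  Item 8: 3 × 7 × 2 = 42
  Item 9: 3 × 5 × 5 = 75
  Item 10: 9 × 9 × 10 = 810
  Item 11: 10 × 8 × 5 = 400
  Item 12: 9 × 2 × 10 = 180
Modes with RPN ≥ 274: Item 5 (350), Item 10 (810), Item 11 (400) → 3.

3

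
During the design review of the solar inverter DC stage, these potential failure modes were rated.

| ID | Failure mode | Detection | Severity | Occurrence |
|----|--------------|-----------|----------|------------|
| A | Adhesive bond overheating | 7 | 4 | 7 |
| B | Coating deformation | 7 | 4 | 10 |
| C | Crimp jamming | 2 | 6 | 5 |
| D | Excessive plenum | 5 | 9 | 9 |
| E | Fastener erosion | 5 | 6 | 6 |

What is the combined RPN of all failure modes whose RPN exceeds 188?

881

RPN = Severity × Occurrence × Detection:
  A: 4 × 7 × 7 = 196
  B: 4 × 10 × 7 = 280
  C: 6 × 5 × 2 = 60
  D: 9 × 9 × 5 = 405
  E: 6 × 6 × 5 = 180
RPN > 188: A (196), B (280), D (405).
Sum: 196 + 280 + 405 = 881.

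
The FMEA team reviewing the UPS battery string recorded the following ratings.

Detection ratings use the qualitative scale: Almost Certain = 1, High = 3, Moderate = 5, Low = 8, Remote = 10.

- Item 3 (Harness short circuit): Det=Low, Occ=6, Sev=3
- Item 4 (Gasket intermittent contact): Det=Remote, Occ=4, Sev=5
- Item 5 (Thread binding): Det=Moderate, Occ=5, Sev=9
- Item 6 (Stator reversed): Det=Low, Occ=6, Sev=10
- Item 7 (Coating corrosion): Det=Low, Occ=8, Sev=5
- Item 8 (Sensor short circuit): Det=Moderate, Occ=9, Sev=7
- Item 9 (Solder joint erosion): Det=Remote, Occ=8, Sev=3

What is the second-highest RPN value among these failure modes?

RPN = Severity × Occurrence × Detection:
  Item 3: 3 × 6 × 8 = 144
  Item 4: 5 × 4 × 10 = 200
  Item 5: 9 × 5 × 5 = 225
  Item 6: 10 × 6 × 8 = 480
  Item 7: 5 × 8 × 8 = 320
  Item 8: 7 × 9 × 5 = 315
  Item 9: 3 × 8 × 10 = 240
Sorted descending: 480, 320, 315, 240, 225, 200, 144.
The second-highest RPN is 320 (Item 7).

320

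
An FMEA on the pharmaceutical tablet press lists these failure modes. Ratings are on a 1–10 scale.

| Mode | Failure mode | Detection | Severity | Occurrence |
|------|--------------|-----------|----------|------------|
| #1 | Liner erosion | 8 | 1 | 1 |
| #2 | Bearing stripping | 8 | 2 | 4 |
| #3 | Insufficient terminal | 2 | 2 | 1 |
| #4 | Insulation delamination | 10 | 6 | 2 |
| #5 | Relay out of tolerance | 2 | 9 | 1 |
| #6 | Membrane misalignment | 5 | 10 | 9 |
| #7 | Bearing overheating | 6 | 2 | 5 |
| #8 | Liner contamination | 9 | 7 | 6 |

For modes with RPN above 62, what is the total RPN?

1012

RPN = Severity × Occurrence × Detection:
  #1: 1 × 1 × 8 = 8
  #2: 2 × 4 × 8 = 64
  #3: 2 × 1 × 2 = 4
  #4: 6 × 2 × 10 = 120
  #5: 9 × 1 × 2 = 18
  #6: 10 × 9 × 5 = 450
  #7: 2 × 5 × 6 = 60
  #8: 7 × 6 × 9 = 378
RPN > 62: #2 (64), #4 (120), #6 (450), #8 (378).
Sum: 64 + 120 + 450 + 378 = 1012.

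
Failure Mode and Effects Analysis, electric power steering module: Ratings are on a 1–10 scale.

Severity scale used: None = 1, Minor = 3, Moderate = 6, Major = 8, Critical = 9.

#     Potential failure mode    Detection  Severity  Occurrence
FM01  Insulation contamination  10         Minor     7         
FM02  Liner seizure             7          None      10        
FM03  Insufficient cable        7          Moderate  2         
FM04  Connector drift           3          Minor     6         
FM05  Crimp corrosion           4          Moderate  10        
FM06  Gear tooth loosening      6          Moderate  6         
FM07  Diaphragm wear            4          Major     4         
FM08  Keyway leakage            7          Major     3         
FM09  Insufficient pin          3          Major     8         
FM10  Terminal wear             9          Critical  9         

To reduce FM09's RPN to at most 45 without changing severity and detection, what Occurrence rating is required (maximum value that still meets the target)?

1

FM09: S=8, O=8, D=3 → current RPN = 192.
Fixed product = 24. Need 24 × O ≤ 45, so O ≤ 45/24 = 1.88.
Maximum integer Occurrence rating = 1 (gives RPN 24; O=2 would give 48 > 45).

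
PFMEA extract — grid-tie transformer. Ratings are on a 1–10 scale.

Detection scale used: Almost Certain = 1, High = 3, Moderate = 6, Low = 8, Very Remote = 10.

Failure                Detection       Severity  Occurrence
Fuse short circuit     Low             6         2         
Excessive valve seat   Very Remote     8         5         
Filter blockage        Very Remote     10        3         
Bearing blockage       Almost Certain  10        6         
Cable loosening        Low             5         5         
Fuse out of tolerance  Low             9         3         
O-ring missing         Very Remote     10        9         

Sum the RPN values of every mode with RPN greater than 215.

RPN = Severity × Occurrence × Detection:
  Fuse short circuit: 6 × 2 × 8 = 96
  Excessive valve seat: 8 × 5 × 10 = 400
  Filter blockage: 10 × 3 × 10 = 300
  Bearing blockage: 10 × 6 × 1 = 60
  Cable loosening: 5 × 5 × 8 = 200
  Fuse out of tolerance: 9 × 3 × 8 = 216
  O-ring missing: 10 × 9 × 10 = 900
RPN > 215: Excessive valve seat (400), Filter blockage (300), Fuse out of tolerance (216), O-ring missing (900).
Sum: 400 + 300 + 216 + 900 = 1816.

1816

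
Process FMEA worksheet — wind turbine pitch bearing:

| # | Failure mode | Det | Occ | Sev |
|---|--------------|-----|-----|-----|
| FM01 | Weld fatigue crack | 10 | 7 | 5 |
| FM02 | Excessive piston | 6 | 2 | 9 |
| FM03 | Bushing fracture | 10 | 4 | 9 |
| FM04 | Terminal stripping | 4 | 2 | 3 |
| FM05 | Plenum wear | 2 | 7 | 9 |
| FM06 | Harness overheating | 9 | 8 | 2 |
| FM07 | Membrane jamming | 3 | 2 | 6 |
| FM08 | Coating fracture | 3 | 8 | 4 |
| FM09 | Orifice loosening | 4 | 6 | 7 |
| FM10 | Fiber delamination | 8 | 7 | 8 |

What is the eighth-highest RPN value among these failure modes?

RPN = Severity × Occurrence × Detection:
  FM01: 5 × 7 × 10 = 350
  FM02: 9 × 2 × 6 = 108
  FM03: 9 × 4 × 10 = 360
  FM04: 3 × 2 × 4 = 24
  FM05: 9 × 7 × 2 = 126
  FM06: 2 × 8 × 9 = 144
  FM07: 6 × 2 × 3 = 36
  FM08: 4 × 8 × 3 = 96
  FM09: 7 × 6 × 4 = 168
  FM10: 8 × 7 × 8 = 448
Sorted descending: 448, 360, 350, 168, 144, 126, 108, 96, 36, 24.
The eighth-highest RPN is 96 (FM08).

96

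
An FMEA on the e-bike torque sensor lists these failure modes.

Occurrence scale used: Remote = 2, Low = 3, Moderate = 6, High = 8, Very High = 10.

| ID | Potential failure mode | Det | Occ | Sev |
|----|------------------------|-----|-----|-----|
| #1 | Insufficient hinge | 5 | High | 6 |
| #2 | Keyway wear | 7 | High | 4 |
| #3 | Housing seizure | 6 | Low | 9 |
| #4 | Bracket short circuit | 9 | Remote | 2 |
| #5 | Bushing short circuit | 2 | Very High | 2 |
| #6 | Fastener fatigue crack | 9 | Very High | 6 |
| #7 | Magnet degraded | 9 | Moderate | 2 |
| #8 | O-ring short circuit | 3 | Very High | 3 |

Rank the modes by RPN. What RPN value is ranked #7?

40

RPN = Severity × Occurrence × Detection:
  #1: 6 × 8 × 5 = 240
  #2: 4 × 8 × 7 = 224
  #3: 9 × 3 × 6 = 162
  #4: 2 × 2 × 9 = 36
  #5: 2 × 10 × 2 = 40
  #6: 6 × 10 × 9 = 540
  #7: 2 × 6 × 9 = 108
  #8: 3 × 10 × 3 = 90
Sorted descending: 540, 240, 224, 162, 108, 90, 40, 36.
The seventh-highest RPN is 40 (#5).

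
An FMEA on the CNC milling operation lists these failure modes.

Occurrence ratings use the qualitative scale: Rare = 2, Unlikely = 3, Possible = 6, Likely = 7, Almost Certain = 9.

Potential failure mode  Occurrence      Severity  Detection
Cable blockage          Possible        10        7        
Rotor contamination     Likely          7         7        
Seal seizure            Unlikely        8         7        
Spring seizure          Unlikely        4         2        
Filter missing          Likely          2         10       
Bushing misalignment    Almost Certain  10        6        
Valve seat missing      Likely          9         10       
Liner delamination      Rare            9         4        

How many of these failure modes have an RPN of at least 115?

RPN = Severity × Occurrence × Detection:
  Cable blockage: 10 × 6 × 7 = 420
  Rotor contamination: 7 × 7 × 7 = 343
  Seal seizure: 8 × 3 × 7 = 168
  Spring seizure: 4 × 3 × 2 = 24
  Filter missing: 2 × 7 × 10 = 140
  Bushing misalignment: 10 × 9 × 6 = 540
  Valve seat missing: 9 × 7 × 10 = 630
  Liner delamination: 9 × 2 × 4 = 72
Modes with RPN ≥ 115: Cable blockage (420), Rotor contamination (343), Seal seizure (168), Filter missing (140), Bushing misalignment (540), Valve seat missing (630) → 6.

6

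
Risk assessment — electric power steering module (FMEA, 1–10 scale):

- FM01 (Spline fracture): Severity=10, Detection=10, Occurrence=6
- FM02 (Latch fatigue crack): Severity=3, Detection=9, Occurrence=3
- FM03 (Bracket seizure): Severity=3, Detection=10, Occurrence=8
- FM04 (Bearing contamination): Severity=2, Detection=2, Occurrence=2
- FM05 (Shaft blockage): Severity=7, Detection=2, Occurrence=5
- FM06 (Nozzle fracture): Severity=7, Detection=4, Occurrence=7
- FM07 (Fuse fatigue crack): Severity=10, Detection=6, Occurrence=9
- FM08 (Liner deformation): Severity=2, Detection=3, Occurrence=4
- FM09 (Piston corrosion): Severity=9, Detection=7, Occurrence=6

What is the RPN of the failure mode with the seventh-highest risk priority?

70

RPN = Severity × Occurrence × Detection:
  FM01: 10 × 6 × 10 = 600
  FM02: 3 × 3 × 9 = 81
  FM03: 3 × 8 × 10 = 240
  FM04: 2 × 2 × 2 = 8
  FM05: 7 × 5 × 2 = 70
  FM06: 7 × 7 × 4 = 196
  FM07: 10 × 9 × 6 = 540
  FM08: 2 × 4 × 3 = 24
  FM09: 9 × 6 × 7 = 378
Sorted descending: 600, 540, 378, 240, 196, 81, 70, 24, 8.
The seventh-highest RPN is 70 (FM05).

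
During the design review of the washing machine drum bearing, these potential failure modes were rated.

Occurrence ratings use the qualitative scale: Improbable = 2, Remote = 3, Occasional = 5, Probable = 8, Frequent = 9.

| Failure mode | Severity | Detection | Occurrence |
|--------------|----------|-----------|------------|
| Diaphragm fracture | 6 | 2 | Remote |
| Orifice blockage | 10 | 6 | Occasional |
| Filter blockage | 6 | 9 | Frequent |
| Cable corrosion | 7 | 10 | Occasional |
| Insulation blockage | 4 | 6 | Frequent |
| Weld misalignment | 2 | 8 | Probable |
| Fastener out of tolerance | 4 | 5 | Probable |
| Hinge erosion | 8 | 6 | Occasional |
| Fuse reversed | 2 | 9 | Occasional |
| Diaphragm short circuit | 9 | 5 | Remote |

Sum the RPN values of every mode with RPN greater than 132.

1887

RPN = Severity × Occurrence × Detection:
  Diaphragm fracture: 6 × 3 × 2 = 36
  Orifice blockage: 10 × 5 × 6 = 300
  Filter blockage: 6 × 9 × 9 = 486
  Cable corrosion: 7 × 5 × 10 = 350
  Insulation blockage: 4 × 9 × 6 = 216
  Weld misalignment: 2 × 8 × 8 = 128
  Fastener out of tolerance: 4 × 8 × 5 = 160
  Hinge erosion: 8 × 5 × 6 = 240
  Fuse reversed: 2 × 5 × 9 = 90
  Diaphragm short circuit: 9 × 3 × 5 = 135
RPN > 132: Orifice blockage (300), Filter blockage (486), Cable corrosion (350), Insulation blockage (216), Fastener out of tolerance (160), Hinge erosion (240), Diaphragm short circuit (135).
Sum: 300 + 486 + 350 + 216 + 160 + 240 + 135 = 1887.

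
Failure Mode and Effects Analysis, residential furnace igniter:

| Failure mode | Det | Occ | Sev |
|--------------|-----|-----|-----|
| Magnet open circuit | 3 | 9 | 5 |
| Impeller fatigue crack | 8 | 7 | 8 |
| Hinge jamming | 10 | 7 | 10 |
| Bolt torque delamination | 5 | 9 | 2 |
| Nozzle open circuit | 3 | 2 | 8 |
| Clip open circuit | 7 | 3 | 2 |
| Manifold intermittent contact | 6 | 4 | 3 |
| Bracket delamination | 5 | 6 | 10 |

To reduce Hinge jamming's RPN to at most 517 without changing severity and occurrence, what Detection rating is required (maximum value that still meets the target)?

7

Hinge jamming: S=10, O=7, D=10 → current RPN = 700.
Fixed product = 70. Need 70 × D ≤ 517, so D ≤ 517/70 = 7.39.
Maximum integer Detection rating = 7 (gives RPN 490; D=8 would give 560 > 517).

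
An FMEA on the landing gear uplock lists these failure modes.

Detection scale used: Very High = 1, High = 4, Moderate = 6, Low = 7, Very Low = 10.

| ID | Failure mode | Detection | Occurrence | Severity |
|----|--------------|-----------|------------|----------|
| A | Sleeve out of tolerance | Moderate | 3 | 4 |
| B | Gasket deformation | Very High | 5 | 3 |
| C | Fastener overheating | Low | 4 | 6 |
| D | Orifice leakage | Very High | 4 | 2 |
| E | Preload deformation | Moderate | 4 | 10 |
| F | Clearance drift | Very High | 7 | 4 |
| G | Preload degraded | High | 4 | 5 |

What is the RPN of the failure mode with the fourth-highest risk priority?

72

RPN = Severity × Occurrence × Detection:
  A: 4 × 3 × 6 = 72
  B: 3 × 5 × 1 = 15
  C: 6 × 4 × 7 = 168
  D: 2 × 4 × 1 = 8
  E: 10 × 4 × 6 = 240
  F: 4 × 7 × 1 = 28
  G: 5 × 4 × 4 = 80
Sorted descending: 240, 168, 80, 72, 28, 15, 8.
The fourth-highest RPN is 72 (A).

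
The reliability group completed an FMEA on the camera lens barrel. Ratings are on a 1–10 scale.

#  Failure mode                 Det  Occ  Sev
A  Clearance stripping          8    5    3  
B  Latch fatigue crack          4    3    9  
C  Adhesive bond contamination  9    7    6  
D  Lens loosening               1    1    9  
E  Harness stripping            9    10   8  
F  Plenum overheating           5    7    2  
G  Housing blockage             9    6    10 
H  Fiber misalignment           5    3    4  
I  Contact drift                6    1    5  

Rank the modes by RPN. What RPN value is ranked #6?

70

RPN = Severity × Occurrence × Detection:
  A: 3 × 5 × 8 = 120
  B: 9 × 3 × 4 = 108
  C: 6 × 7 × 9 = 378
  D: 9 × 1 × 1 = 9
  E: 8 × 10 × 9 = 720
  F: 2 × 7 × 5 = 70
  G: 10 × 6 × 9 = 540
  H: 4 × 3 × 5 = 60
  I: 5 × 1 × 6 = 30
Sorted descending: 720, 540, 378, 120, 108, 70, 60, 30, 9.
The sixth-highest RPN is 70 (F).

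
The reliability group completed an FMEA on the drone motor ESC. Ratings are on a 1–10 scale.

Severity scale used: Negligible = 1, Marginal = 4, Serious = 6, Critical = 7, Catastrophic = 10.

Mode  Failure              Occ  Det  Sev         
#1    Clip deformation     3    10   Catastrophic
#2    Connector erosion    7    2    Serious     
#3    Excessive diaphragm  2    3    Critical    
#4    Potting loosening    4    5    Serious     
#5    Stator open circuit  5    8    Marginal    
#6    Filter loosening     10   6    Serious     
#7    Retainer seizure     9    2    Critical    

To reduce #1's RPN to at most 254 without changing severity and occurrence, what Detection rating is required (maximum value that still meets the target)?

8

#1: S=10, O=3, D=10 → current RPN = 300.
Fixed product = 30. Need 30 × D ≤ 254, so D ≤ 254/30 = 8.47.
Maximum integer Detection rating = 8 (gives RPN 240; D=9 would give 270 > 254).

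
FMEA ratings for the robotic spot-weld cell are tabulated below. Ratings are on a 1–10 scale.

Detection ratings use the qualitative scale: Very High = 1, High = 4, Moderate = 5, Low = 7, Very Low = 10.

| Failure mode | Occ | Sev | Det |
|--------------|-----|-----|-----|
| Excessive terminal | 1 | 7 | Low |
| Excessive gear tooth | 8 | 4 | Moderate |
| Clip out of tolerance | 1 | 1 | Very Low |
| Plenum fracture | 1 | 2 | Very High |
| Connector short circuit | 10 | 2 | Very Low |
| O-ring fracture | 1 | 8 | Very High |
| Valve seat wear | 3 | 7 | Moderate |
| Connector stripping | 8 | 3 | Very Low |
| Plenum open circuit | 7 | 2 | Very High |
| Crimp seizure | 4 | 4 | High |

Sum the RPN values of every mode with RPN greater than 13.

RPN = Severity × Occurrence × Detection:
  Excessive terminal: 7 × 1 × 7 = 49
  Excessive gear tooth: 4 × 8 × 5 = 160
  Clip out of tolerance: 1 × 1 × 10 = 10
  Plenum fracture: 2 × 1 × 1 = 2
  Connector short circuit: 2 × 10 × 10 = 200
  O-ring fracture: 8 × 1 × 1 = 8
  Valve seat wear: 7 × 3 × 5 = 105
  Connector stripping: 3 × 8 × 10 = 240
  Plenum open circuit: 2 × 7 × 1 = 14
  Crimp seizure: 4 × 4 × 4 = 64
RPN > 13: Excessive terminal (49), Excessive gear tooth (160), Connector short circuit (200), Valve seat wear (105), Connector stripping (240), Plenum open circuit (14), Crimp seizure (64).
Sum: 49 + 160 + 200 + 105 + 240 + 14 + 64 = 832.

832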